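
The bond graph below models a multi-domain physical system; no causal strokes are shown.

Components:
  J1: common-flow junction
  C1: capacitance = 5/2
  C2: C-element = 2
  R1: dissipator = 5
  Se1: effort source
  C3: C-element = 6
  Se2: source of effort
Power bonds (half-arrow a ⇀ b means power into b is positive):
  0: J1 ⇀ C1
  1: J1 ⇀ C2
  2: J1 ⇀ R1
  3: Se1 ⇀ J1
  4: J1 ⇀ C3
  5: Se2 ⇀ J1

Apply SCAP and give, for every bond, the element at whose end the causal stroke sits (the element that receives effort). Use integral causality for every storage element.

#0 |J1
#1 |J1
#2 |R1
#3 |J1
#4 |J1
#5 |J1

b3 →J1  (Se1 fixes effort; stroke away)
b5 →J1  (Se2: effort source, stroke at far end)
b0 →J1  (C1 outputs effort q/C1)
b1 →J1  (C2: C, integral causality)
b4 →J1  (C3: C, integral causality)
b2 →R1  (closing 1-jn rule on J1)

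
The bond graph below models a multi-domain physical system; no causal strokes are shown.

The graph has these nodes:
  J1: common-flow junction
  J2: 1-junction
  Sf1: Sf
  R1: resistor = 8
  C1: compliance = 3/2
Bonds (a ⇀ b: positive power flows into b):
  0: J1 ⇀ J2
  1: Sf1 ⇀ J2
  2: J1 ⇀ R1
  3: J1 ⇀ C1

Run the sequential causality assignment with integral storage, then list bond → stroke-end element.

b1 |Sf1  (Sf1 fixes flow; stroke at Sf1)
b0 |J2  (J2: bond 1 brought flow, rest push out)
b2 |J1  (common-f at J1 fixed by 0)
b3 |J1  (1-jn J1 has f-setter on 0)

b0 stroke→J2
b1 stroke→Sf1
b2 stroke→J1
b3 stroke→J1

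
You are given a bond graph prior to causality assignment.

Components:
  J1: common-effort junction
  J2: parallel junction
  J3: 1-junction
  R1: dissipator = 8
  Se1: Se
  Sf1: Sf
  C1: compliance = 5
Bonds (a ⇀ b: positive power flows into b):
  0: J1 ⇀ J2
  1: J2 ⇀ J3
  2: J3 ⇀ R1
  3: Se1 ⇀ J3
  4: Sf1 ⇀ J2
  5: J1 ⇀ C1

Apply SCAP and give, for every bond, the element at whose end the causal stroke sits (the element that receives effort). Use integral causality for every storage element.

β0 stroke at J2
β1 stroke at J3
β2 stroke at R1
β3 stroke at J3
β4 stroke at Sf1
β5 stroke at J1

b3 stroke→J3  (source Se1 imposes e)
b4 stroke→Sf1  (source Sf1 imposes f)
b5 stroke→J1  (C1 integral (e out))
b0 stroke→J2  (0-jn J1 has e-setter on 5)
b1 stroke→J3  (J2: bond 0 brought effort, rest push out)
b2 stroke→R1  (only one flow-in slot at J3)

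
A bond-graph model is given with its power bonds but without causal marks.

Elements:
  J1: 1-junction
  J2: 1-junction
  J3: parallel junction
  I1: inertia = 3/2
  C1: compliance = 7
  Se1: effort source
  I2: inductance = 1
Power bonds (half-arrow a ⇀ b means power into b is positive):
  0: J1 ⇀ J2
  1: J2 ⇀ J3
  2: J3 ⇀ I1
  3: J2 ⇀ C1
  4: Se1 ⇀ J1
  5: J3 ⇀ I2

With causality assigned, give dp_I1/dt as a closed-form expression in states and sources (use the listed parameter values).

b4 |J1  (source Se1 imposes e)
b0 |J2  (only one flow-in slot at J1)
b2 |I1  (I1: I, integral causality)
b3 |J2  (C1: C, integral causality)
b1 |J3  (J2 needs exactly one f-in)
b5 |I2  (J3: bond 1 brought effort, rest push out)

dp_I1/dt = E_Se1 - q_C1/7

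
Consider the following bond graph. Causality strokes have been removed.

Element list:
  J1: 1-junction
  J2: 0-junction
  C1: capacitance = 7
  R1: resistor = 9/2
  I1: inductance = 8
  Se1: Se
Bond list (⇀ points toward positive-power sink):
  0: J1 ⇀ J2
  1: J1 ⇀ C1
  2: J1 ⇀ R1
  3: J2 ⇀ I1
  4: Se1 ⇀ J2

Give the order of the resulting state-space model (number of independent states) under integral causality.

2  (C1, I1 all integral)

b4 stroke at J2  (Se1 (Se) sets effort on bond)
b0 stroke at J1  (0-jn J2 has e-setter on 4)
b3 stroke at I1  (common-e at J2 fixed by 4)
b1 stroke at J1  (C1: C, integral causality)
b2 stroke at R1  (J1: last free bond brings flow in)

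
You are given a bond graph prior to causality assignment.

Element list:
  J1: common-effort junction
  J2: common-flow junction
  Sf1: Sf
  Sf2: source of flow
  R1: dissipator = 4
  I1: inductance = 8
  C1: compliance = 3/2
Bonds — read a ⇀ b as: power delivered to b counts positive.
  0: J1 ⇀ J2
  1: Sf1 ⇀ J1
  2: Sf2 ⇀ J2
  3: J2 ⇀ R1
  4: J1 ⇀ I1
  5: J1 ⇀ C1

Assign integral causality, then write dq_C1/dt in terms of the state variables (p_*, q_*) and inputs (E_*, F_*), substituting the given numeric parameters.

bond 1 →Sf1  (Sf1 fixes flow; stroke at Sf1)
bond 2 →Sf2  (Sf2 fixes flow; stroke at Sf2)
bond 0 →J2  (J2: bond 2 brought flow, rest push out)
bond 3 →J2  (J2 flow already set via bond 2)
bond 4 →I1  (I1: I, integral causality)
bond 5 →J1  (only one effort-in slot at J1)

dq_C1/dt = F_Sf1 - F_Sf2 - p_I1/8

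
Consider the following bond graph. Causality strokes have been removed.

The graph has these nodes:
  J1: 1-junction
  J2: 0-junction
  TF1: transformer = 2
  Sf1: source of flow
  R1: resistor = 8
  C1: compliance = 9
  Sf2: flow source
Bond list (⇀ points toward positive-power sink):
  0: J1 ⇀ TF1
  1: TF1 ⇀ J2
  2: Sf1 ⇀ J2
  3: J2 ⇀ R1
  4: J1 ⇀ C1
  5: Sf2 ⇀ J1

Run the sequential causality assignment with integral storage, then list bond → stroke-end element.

β2 stroke→Sf1  (Sf1 fixes flow; stroke at Sf1)
β5 stroke→Sf2  (Sf2 fixes flow; stroke at Sf2)
β0 stroke→J1  (J1 flow already set via bond 5)
β4 stroke→J1  (J1 flow already set via bond 5)
β1 stroke→TF1  (TF TF1: opposite of bond 0)
β3 stroke→J2  (J2: last free bond brings effort in)

#0 stroke at J1
#1 stroke at TF1
#2 stroke at Sf1
#3 stroke at J2
#4 stroke at J1
#5 stroke at Sf2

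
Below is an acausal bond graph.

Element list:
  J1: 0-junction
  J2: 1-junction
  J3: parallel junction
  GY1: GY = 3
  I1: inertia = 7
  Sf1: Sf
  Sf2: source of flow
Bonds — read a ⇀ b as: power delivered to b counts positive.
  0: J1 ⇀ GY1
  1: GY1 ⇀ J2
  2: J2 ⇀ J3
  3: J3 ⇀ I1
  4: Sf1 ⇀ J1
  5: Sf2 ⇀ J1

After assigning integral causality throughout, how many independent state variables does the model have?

1  (I1 all integral)

b4 stroke→Sf1  (Sf1: flow source, stroke at near end)
b5 stroke→Sf2  (source Sf2 imposes f)
b0 stroke→J1  (closing 0-jn rule on J1)
b1 stroke→J2  (GY GY1: same side as bond 0)
b2 stroke→J3  (J2 needs exactly one f-in)
b3 stroke→I1  (common-e at J3 fixed by 2)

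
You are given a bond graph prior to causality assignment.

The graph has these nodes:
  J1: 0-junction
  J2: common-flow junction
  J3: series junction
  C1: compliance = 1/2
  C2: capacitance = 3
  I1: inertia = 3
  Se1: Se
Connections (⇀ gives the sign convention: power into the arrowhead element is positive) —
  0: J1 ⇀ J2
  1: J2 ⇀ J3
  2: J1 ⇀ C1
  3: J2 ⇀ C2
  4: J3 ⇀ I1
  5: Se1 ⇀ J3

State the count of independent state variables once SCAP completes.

3  (C1, C2, I1 all integral)

b5 |J3  (Se1: effort source, stroke at far end)
b2 |J1  (C1 integral (e out))
b0 |J2  (J1: bond 2 brought effort, rest push out)
b3 |J2  (C2: C, integral causality)
b1 |J3  (closing 1-jn rule on J2)
b4 |I1  (only one flow-in slot at J3)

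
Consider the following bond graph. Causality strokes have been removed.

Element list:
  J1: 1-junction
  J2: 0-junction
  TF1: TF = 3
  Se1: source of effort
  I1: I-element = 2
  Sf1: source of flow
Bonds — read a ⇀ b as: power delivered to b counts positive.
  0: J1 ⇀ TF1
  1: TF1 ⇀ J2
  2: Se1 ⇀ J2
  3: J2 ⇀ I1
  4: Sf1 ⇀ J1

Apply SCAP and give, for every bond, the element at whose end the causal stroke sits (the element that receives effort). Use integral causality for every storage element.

#0 |J1
#1 |TF1
#2 |J2
#3 |I1
#4 |Sf1

#2 stroke at J2  (source Se1 imposes e)
#4 stroke at Sf1  (Sf1: flow source, stroke at near end)
#0 stroke at J1  (common-f at J1 fixed by 4)
#1 stroke at TF1  (common-e at J2 fixed by 2)
#3 stroke at I1  (0-jn J2 has e-setter on 2)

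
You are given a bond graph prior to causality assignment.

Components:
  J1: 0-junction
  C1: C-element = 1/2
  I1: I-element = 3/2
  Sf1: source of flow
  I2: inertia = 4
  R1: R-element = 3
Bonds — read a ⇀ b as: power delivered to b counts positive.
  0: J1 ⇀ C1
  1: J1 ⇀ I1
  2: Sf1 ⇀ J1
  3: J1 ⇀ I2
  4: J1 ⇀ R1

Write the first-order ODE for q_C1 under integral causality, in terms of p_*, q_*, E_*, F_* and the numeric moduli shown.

β2 stroke at Sf1  (Sf1: flow source, stroke at near end)
β0 stroke at J1  (C1 integral (e out))
β1 stroke at I1  (0-jn J1 has e-setter on 0)
β3 stroke at I2  (J1 effort already set via bond 0)
β4 stroke at R1  (0-jn J1 has e-setter on 0)

dq_C1/dt = F_Sf1 - 2*p_I1/3 - p_I2/4 - 2*q_C1/3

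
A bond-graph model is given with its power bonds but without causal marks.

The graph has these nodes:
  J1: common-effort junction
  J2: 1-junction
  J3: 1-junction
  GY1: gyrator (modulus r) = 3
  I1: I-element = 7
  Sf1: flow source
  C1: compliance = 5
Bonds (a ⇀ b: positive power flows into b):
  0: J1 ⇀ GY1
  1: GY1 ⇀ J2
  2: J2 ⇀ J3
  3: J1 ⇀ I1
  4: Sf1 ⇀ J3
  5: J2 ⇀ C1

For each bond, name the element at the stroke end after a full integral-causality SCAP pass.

bond 4 →Sf1  (Sf1 (Sf) sets flow on bond)
bond 2 →J3  (common-f at J3 fixed by 4)
bond 1 →J2  (J2: bond 2 brought flow, rest push out)
bond 5 →J2  (1-jn J2 has f-setter on 2)
bond 0 →J1  (GY GY1: same side as bond 1)
bond 3 →I1  (J1: bond 0 brought effort, rest push out)

#0 stroke at J1
#1 stroke at J2
#2 stroke at J3
#3 stroke at I1
#4 stroke at Sf1
#5 stroke at J2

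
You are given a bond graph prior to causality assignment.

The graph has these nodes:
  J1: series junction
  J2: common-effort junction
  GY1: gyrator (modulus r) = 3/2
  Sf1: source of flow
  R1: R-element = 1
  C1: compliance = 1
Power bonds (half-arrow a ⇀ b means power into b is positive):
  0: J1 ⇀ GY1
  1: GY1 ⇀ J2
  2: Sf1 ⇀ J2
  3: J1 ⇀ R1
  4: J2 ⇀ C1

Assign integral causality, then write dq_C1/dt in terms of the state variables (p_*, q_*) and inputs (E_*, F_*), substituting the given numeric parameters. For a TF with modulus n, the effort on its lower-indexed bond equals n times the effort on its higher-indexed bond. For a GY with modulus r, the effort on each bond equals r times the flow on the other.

dq_C1/dt = F_Sf1 - 4*q_C1/9

β2 stroke at Sf1  (Sf1 fixes flow; stroke at Sf1)
β4 stroke at J2  (C1 outputs effort q/C1)
β1 stroke at GY1  (J2: bond 4 brought effort, rest push out)
β0 stroke at GY1  (GY1: gyrator matches bond 1)
β3 stroke at J1  (J1: bond 0 brought flow, rest push out)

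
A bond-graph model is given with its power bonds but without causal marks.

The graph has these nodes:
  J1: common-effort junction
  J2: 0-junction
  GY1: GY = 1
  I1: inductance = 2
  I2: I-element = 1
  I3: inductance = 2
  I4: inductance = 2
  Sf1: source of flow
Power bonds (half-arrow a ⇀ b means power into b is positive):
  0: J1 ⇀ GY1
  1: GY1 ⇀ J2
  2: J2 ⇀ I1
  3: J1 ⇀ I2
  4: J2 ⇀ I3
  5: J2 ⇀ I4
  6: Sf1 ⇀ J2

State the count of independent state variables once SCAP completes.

4  (I1, I2, I3, I4 all integral)

β6 stroke→Sf1  (source Sf1 imposes f)
β2 stroke→I1  (prefer integral on I1)
β3 stroke→I2  (I2: I, integral causality)
β0 stroke→J1  (closing 0-jn rule on J1)
β1 stroke→J2  (GY GY1: same side as bond 0)
β4 stroke→I3  (J2: bond 1 brought effort, rest push out)
β5 stroke→I4  (0-jn J2 has e-setter on 1)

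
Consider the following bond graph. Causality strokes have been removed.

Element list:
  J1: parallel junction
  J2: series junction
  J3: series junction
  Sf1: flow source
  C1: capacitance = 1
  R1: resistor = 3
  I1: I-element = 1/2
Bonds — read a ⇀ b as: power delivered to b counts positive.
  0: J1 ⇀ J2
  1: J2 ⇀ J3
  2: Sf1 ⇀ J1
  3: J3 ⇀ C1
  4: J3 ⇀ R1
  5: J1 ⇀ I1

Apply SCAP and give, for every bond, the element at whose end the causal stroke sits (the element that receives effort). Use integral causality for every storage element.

bond 0 |J1
bond 1 |J2
bond 2 |Sf1
bond 3 |J3
bond 4 |J3
bond 5 |I1

bond 2 |Sf1  (Sf1: flow source, stroke at near end)
bond 3 |J3  (C1 outputs effort q/C1)
bond 5 |I1  (I1: I, integral causality)
bond 0 |J1  (J1 needs exactly one e-in)
bond 1 |J2  (J2 flow already set via bond 0)
bond 4 |J3  (1-jn J3 has f-setter on 1)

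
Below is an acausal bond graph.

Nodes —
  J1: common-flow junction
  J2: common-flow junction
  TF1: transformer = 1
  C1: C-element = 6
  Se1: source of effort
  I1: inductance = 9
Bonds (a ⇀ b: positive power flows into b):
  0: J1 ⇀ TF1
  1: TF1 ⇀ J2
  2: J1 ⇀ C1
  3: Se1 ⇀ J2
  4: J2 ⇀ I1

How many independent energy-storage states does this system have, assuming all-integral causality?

2  (C1, I1 all integral)

#3 |J2  (source Se1 imposes e)
#2 |J1  (prefer integral on C1)
#0 |TF1  (J1: last free bond brings flow in)
#1 |J2  (TF1 one-in-one-out from 0)
#4 |I1  (closing 1-jn rule on J2)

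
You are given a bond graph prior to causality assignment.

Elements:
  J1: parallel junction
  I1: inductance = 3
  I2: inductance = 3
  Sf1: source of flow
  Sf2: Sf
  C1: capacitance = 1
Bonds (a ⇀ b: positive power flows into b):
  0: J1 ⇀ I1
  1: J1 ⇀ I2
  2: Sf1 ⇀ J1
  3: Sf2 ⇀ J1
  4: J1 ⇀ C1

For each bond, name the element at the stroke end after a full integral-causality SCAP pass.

bond 0 |I1
bond 1 |I2
bond 2 |Sf1
bond 3 |Sf2
bond 4 |J1

#2 stroke→Sf1  (Sf1: flow source, stroke at near end)
#3 stroke→Sf2  (source Sf2 imposes f)
#0 stroke→I1  (I1: I, integral causality)
#1 stroke→I2  (I2 outputs flow p/I2)
#4 stroke→J1  (closing 0-jn rule on J1)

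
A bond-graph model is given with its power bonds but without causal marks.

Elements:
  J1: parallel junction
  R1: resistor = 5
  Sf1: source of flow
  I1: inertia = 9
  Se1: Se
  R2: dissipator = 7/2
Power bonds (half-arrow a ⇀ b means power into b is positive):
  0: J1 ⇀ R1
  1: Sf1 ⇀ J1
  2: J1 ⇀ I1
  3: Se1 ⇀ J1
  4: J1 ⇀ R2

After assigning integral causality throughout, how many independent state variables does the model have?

1  (I1 all integral)

β1 →Sf1  (source Sf1 imposes f)
β3 →J1  (Se1 (Se) sets effort on bond)
β0 →R1  (J1 effort already set via bond 3)
β2 →I1  (J1 effort already set via bond 3)
β4 →R2  (J1: bond 3 brought effort, rest push out)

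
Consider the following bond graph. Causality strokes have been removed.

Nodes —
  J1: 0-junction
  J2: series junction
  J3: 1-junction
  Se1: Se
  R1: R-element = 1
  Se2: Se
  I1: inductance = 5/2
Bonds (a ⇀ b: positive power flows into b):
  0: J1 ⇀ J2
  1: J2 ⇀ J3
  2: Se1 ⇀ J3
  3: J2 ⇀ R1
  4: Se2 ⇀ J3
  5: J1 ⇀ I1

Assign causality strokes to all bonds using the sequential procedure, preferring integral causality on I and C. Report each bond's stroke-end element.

β0 stroke→J1
β1 stroke→J2
β2 stroke→J3
β3 stroke→J2
β4 stroke→J3
β5 stroke→I1

β2 |J3  (Se1 (Se) sets effort on bond)
β4 |J3  (source Se2 imposes e)
β1 |J2  (closing 1-jn rule on J3)
β5 |I1  (prefer integral on I1)
β0 |J1  (J1 needs exactly one e-in)
β3 |J2  (J2: bond 0 brought flow, rest push out)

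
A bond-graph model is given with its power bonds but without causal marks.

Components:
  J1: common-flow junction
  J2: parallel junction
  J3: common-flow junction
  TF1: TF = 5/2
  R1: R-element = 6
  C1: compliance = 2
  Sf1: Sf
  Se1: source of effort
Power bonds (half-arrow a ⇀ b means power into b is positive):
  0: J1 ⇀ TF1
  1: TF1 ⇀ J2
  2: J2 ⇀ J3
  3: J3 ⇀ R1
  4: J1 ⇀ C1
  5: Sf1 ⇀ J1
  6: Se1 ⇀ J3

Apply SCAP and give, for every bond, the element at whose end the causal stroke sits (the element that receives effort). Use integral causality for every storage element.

β0 stroke→J1
β1 stroke→TF1
β2 stroke→J2
β3 stroke→J3
β4 stroke→J1
β5 stroke→Sf1
β6 stroke→J3

β5 stroke→Sf1  (source Sf1 imposes f)
β6 stroke→J3  (Se1: effort source, stroke at far end)
β0 stroke→J1  (J1 flow already set via bond 5)
β4 stroke→J1  (1-jn J1 has f-setter on 5)
β1 stroke→TF1  (TF1 one-in-one-out from 0)
β2 stroke→J2  (only one effort-in slot at J2)
β3 stroke→J3  (J3: bond 2 brought flow, rest push out)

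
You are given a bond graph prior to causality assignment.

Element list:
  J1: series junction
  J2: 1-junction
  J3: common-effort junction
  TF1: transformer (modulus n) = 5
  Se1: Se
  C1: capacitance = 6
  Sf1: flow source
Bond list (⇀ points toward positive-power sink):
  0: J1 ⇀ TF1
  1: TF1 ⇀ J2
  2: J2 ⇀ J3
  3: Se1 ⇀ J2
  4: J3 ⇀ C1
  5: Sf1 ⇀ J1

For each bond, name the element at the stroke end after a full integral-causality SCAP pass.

β3 stroke→J2  (Se1 (Se) sets effort on bond)
β5 stroke→Sf1  (Sf1 fixes flow; stroke at Sf1)
β0 stroke→J1  (1-jn J1 has f-setter on 5)
β1 stroke→TF1  (through TF1, causality passes straight; one stroke at TF1)
β2 stroke→J2  (J2 flow already set via bond 1)
β4 stroke→J3  (J3 needs exactly one e-in)

β0 |J1
β1 |TF1
β2 |J2
β3 |J2
β4 |J3
β5 |Sf1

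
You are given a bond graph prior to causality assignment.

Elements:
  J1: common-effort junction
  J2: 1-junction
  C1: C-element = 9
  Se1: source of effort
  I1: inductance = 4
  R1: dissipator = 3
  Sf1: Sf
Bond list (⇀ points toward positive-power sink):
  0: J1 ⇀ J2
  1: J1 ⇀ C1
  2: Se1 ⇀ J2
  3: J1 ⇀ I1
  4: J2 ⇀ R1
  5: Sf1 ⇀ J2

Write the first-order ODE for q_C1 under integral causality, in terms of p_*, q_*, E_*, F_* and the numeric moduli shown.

b2 stroke at J2  (Se1: effort source, stroke at far end)
b5 stroke at Sf1  (Sf1 (Sf) sets flow on bond)
b0 stroke at J2  (J2: bond 5 brought flow, rest push out)
b4 stroke at J2  (J2 flow already set via bond 5)
b1 stroke at J1  (C1 integral (e out))
b3 stroke at I1  (J1: bond 1 brought effort, rest push out)

dq_C1/dt = -F_Sf1 - p_I1/4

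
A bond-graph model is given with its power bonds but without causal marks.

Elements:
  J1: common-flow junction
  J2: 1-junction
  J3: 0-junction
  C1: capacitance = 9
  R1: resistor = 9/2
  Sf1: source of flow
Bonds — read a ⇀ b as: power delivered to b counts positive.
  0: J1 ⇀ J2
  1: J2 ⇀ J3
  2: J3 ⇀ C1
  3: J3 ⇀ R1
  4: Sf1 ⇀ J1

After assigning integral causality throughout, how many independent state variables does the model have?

1  (C1 all integral)

#4 stroke→Sf1  (source Sf1 imposes f)
#0 stroke→J1  (common-f at J1 fixed by 4)
#1 stroke→J2  (1-jn J2 has f-setter on 0)
#2 stroke→J3  (C1 outputs effort q/C1)
#3 stroke→R1  (common-e at J3 fixed by 2)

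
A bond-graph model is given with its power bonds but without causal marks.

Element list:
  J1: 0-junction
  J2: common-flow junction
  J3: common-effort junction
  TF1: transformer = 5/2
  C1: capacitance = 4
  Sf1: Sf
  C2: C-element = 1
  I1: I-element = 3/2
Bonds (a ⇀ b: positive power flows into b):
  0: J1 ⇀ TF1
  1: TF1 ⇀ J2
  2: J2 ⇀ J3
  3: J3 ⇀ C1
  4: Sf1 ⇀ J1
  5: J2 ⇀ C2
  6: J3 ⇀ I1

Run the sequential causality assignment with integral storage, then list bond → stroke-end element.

bond 0 |J1
bond 1 |TF1
bond 2 |J2
bond 3 |J3
bond 4 |Sf1
bond 5 |J2
bond 6 |I1

bond 4 →Sf1  (Sf1: flow source, stroke at near end)
bond 0 →J1  (J1 needs exactly one e-in)
bond 1 →TF1  (through TF1, causality passes straight; one stroke at TF1)
bond 2 →J2  (1-jn J2 has f-setter on 1)
bond 5 →J2  (J2: bond 1 brought flow, rest push out)
bond 3 →J3  (C1 integral (e out))
bond 6 →I1  (J3 effort already set via bond 3)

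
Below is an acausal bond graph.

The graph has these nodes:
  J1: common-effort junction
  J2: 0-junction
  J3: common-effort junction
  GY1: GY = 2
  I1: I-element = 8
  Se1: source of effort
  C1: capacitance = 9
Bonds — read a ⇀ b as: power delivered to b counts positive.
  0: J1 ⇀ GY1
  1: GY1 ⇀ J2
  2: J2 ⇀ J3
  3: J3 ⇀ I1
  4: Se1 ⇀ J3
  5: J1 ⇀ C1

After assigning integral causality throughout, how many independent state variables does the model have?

#4 stroke at J3  (source Se1 imposes e)
#2 stroke at J2  (J3 effort already set via bond 4)
#3 stroke at I1  (common-e at J3 fixed by 4)
#1 stroke at GY1  (common-e at J2 fixed by 2)
#0 stroke at GY1  (through GY1, causality inverts; strokes same side of GY1)
#5 stroke at J1  (closing 0-jn rule on J1)

2  (C1, I1 all integral)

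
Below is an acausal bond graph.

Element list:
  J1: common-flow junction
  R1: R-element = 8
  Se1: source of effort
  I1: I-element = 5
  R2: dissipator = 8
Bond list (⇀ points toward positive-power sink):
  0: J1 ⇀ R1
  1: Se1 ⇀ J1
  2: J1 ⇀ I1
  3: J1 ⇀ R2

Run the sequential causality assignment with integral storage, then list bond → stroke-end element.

bond 0 stroke→J1
bond 1 stroke→J1
bond 2 stroke→I1
bond 3 stroke→J1

bond 1 |J1  (source Se1 imposes e)
bond 2 |I1  (I1 integral (f out))
bond 0 |J1  (J1 flow already set via bond 2)
bond 3 |J1  (1-jn J1 has f-setter on 2)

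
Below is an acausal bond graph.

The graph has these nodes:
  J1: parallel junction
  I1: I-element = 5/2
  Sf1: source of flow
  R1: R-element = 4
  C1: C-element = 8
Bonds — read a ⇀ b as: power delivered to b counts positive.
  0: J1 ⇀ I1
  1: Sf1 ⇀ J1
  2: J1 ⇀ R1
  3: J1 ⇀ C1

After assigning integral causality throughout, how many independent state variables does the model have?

2  (C1, I1 all integral)

bond 1 |Sf1  (Sf1 (Sf) sets flow on bond)
bond 0 |I1  (prefer integral on I1)
bond 3 |J1  (C1 integral (e out))
bond 2 |R1  (0-jn J1 has e-setter on 3)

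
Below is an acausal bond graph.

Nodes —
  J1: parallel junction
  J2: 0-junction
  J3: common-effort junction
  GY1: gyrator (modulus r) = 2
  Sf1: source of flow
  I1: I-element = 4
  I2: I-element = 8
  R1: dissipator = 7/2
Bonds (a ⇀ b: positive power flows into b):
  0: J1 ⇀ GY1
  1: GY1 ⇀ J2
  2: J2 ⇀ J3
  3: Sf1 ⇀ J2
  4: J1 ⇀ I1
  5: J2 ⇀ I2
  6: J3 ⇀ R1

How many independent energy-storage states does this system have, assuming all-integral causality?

#3 |Sf1  (Sf1 fixes flow; stroke at Sf1)
#4 |I1  (I1 integral (f out))
#0 |J1  (J1 needs exactly one e-in)
#1 |J2  (GY1: gyrator matches bond 0)
#2 |J3  (0-jn J2 has e-setter on 1)
#5 |I2  (common-e at J2 fixed by 1)
#6 |R1  (J3: bond 2 brought effort, rest push out)

2  (I1, I2 all integral)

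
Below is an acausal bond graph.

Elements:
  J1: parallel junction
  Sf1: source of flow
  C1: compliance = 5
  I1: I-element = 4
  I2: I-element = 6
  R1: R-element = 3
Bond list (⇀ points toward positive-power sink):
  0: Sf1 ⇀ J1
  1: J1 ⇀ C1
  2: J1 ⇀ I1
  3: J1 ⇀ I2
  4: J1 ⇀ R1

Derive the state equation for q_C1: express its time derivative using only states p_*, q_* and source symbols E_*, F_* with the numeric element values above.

β0 |Sf1  (Sf1 fixes flow; stroke at Sf1)
β1 |J1  (C1 outputs effort q/C1)
β2 |I1  (J1: bond 1 brought effort, rest push out)
β3 |I2  (0-jn J1 has e-setter on 1)
β4 |R1  (0-jn J1 has e-setter on 1)

dq_C1/dt = F_Sf1 - p_I1/4 - p_I2/6 - q_C1/15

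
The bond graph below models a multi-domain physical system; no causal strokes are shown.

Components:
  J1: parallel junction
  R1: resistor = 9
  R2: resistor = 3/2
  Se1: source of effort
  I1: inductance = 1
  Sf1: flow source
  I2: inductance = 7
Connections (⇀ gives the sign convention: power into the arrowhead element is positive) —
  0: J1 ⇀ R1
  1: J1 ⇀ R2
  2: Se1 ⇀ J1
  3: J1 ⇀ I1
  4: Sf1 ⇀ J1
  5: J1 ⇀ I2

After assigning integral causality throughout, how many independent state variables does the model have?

b2 stroke→J1  (Se1: effort source, stroke at far end)
b4 stroke→Sf1  (Sf1: flow source, stroke at near end)
b0 stroke→R1  (0-jn J1 has e-setter on 2)
b1 stroke→R2  (J1 effort already set via bond 2)
b3 stroke→I1  (J1: bond 2 brought effort, rest push out)
b5 stroke→I2  (J1 effort already set via bond 2)

2  (I1, I2 all integral)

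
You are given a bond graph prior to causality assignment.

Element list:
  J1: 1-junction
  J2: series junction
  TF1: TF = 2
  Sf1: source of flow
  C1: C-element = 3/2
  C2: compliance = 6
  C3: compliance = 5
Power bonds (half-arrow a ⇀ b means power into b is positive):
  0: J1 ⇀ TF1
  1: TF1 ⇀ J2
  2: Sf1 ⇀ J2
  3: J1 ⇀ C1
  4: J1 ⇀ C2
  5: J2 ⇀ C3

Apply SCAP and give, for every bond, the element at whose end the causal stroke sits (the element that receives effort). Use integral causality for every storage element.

β0 stroke at TF1
β1 stroke at J2
β2 stroke at Sf1
β3 stroke at J1
β4 stroke at J1
β5 stroke at J2

b2 stroke at Sf1  (Sf1: flow source, stroke at near end)
b1 stroke at J2  (1-jn J2 has f-setter on 2)
b5 stroke at J2  (1-jn J2 has f-setter on 2)
b0 stroke at TF1  (TF TF1: opposite of bond 1)
b3 stroke at J1  (J1: bond 0 brought flow, rest push out)
b4 stroke at J1  (J1: bond 0 brought flow, rest push out)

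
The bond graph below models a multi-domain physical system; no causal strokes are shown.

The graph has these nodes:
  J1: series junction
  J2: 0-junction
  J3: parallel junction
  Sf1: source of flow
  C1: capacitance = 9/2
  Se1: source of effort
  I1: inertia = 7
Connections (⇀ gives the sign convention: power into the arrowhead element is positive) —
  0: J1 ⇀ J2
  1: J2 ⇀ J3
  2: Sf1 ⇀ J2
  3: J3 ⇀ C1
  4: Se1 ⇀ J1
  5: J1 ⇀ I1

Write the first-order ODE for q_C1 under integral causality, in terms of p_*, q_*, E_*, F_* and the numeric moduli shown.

dq_C1/dt = F_Sf1 + p_I1/7

β2 →Sf1  (Sf1: flow source, stroke at near end)
β4 →J1  (Se1 fixes effort; stroke away)
β3 →J3  (C1: C, integral causality)
β1 →J2  (J3: bond 3 brought effort, rest push out)
β0 →J1  (J2 effort already set via bond 1)
β5 →I1  (only one flow-in slot at J1)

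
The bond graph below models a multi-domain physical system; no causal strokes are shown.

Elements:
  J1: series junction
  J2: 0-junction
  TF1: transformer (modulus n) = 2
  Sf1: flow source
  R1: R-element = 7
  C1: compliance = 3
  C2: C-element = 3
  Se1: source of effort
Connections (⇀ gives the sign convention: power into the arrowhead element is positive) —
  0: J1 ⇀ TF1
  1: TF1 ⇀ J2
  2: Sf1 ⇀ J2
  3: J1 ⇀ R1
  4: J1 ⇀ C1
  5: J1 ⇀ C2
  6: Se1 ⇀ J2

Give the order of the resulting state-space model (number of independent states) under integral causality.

2  (C1, C2 all integral)

bond 2 →Sf1  (Sf1: flow source, stroke at near end)
bond 6 →J2  (Se1 (Se) sets effort on bond)
bond 1 →TF1  (0-jn J2 has e-setter on 6)
bond 0 →J1  (TF1: transformer flips bond 1)
bond 4 →J1  (C1: C, integral causality)
bond 5 →J1  (C2 outputs effort q/C2)
bond 3 →R1  (only one flow-in slot at J1)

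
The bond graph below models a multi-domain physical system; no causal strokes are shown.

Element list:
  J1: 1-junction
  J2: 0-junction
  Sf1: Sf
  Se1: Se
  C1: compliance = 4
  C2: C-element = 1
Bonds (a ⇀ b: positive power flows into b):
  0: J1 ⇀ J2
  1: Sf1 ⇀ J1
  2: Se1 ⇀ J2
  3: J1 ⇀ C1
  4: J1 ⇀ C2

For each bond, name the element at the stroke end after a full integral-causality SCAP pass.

b1 →Sf1  (Sf1 fixes flow; stroke at Sf1)
b2 →J2  (Se1 fixes effort; stroke away)
b0 →J1  (1-jn J1 has f-setter on 1)
b3 →J1  (J1: bond 1 brought flow, rest push out)
b4 →J1  (J1: bond 1 brought flow, rest push out)

#0 stroke at J1
#1 stroke at Sf1
#2 stroke at J2
#3 stroke at J1
#4 stroke at J1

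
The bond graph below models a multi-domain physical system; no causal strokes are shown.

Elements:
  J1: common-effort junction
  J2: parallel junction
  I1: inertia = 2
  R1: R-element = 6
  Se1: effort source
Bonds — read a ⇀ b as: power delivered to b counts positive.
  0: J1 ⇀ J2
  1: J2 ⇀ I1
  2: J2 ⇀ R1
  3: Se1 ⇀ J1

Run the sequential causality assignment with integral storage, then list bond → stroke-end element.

b3 stroke→J1  (source Se1 imposes e)
b0 stroke→J2  (0-jn J1 has e-setter on 3)
b1 stroke→I1  (0-jn J2 has e-setter on 0)
b2 stroke→R1  (common-e at J2 fixed by 0)

bond 0 stroke at J2
bond 1 stroke at I1
bond 2 stroke at R1
bond 3 stroke at J1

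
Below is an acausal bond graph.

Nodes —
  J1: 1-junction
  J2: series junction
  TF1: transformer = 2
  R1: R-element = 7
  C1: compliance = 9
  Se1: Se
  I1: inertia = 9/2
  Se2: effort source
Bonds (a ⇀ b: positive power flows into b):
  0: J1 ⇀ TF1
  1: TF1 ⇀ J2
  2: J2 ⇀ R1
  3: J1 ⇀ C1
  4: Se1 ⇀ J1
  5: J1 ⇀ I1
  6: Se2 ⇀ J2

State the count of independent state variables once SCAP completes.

2  (C1, I1 all integral)

β4 →J1  (Se1: effort source, stroke at far end)
β6 →J2  (Se2 (Se) sets effort on bond)
β3 →J1  (prefer integral on C1)
β5 →I1  (prefer integral on I1)
β0 →J1  (J1 flow already set via bond 5)
β1 →TF1  (TF1 one-in-one-out from 0)
β2 →J2  (common-f at J2 fixed by 1)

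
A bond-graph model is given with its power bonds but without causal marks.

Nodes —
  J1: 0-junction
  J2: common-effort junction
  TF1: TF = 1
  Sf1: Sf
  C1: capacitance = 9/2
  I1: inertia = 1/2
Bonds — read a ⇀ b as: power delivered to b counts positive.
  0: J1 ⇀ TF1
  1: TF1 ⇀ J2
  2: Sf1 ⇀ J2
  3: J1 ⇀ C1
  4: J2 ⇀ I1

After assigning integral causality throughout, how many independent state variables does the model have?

2  (C1, I1 all integral)

#2 |Sf1  (Sf1 (Sf) sets flow on bond)
#3 |J1  (C1 integral (e out))
#0 |TF1  (J1: bond 3 brought effort, rest push out)
#1 |J2  (TF TF1: opposite of bond 0)
#4 |I1  (J2: bond 1 brought effort, rest push out)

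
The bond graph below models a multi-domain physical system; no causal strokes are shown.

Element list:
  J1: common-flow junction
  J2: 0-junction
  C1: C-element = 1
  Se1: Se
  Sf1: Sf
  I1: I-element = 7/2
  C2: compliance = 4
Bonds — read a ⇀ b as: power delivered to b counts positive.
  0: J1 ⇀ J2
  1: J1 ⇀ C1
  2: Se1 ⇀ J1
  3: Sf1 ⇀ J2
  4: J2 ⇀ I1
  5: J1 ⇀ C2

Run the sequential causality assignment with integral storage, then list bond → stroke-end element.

β0 stroke→J2
β1 stroke→J1
β2 stroke→J1
β3 stroke→Sf1
β4 stroke→I1
β5 stroke→J1

b2 →J1  (Se1: effort source, stroke at far end)
b3 →Sf1  (Sf1: flow source, stroke at near end)
b1 →J1  (C1 integral (e out))
b4 →I1  (prefer integral on I1)
b0 →J2  (J2 needs exactly one e-in)
b5 →J1  (1-jn J1 has f-setter on 0)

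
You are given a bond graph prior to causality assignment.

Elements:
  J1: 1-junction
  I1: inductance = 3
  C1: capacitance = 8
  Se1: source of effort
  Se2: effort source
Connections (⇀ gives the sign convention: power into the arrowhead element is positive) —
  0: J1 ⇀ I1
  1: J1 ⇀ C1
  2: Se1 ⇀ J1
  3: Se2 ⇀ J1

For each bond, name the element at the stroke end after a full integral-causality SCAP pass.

β2 →J1  (Se1 fixes effort; stroke away)
β3 →J1  (Se2: effort source, stroke at far end)
β0 →I1  (prefer integral on I1)
β1 →J1  (J1: bond 0 brought flow, rest push out)

bond 0 stroke→I1
bond 1 stroke→J1
bond 2 stroke→J1
bond 3 stroke→J1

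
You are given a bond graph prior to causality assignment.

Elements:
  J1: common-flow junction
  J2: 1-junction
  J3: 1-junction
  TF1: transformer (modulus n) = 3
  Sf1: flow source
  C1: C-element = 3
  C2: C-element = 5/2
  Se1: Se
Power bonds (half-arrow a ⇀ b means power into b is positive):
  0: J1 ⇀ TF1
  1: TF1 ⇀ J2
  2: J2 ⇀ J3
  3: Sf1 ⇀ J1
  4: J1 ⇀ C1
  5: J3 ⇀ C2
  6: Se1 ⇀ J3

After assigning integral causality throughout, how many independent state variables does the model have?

2  (C1, C2 all integral)

b3 stroke→Sf1  (Sf1 fixes flow; stroke at Sf1)
b6 stroke→J3  (Se1: effort source, stroke at far end)
b0 stroke→J1  (1-jn J1 has f-setter on 3)
b4 stroke→J1  (common-f at J1 fixed by 3)
b1 stroke→TF1  (TF1 one-in-one-out from 0)
b2 stroke→J2  (J2: bond 1 brought flow, rest push out)
b5 stroke→J3  (common-f at J3 fixed by 2)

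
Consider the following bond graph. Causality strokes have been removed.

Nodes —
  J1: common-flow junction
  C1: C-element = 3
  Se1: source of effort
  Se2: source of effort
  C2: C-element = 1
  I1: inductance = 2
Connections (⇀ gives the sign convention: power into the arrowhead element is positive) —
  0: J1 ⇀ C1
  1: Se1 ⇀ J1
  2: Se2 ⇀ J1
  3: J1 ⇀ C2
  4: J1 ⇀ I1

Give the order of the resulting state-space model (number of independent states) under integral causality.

β1 stroke at J1  (source Se1 imposes e)
β2 stroke at J1  (Se2: effort source, stroke at far end)
β0 stroke at J1  (C1 integral (e out))
β3 stroke at J1  (C2 outputs effort q/C2)
β4 stroke at I1  (J1: last free bond brings flow in)

3  (C1, C2, I1 all integral)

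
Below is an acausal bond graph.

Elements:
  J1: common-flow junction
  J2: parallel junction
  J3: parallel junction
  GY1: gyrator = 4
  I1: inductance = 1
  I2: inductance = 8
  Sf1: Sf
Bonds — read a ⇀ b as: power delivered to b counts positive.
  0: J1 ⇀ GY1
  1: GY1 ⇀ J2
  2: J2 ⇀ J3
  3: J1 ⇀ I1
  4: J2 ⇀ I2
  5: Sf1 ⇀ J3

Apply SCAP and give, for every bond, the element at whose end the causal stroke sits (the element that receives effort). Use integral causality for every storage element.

b0 stroke→J1
b1 stroke→J2
b2 stroke→J3
b3 stroke→I1
b4 stroke→I2
b5 stroke→Sf1

β5 →Sf1  (source Sf1 imposes f)
β2 →J3  (J3 needs exactly one e-in)
β3 →I1  (prefer integral on I1)
β0 →J1  (J1: bond 3 brought flow, rest push out)
β1 →J2  (GY GY1: same side as bond 0)
β4 →I2  (J2: bond 1 brought effort, rest push out)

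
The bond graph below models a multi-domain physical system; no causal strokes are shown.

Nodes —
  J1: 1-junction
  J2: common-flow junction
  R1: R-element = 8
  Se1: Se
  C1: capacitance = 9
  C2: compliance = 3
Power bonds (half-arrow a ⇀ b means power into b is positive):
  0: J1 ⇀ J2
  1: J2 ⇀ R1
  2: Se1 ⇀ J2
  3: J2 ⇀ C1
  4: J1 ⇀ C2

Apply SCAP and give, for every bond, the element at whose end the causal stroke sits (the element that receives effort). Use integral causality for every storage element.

#2 stroke→J2  (source Se1 imposes e)
#3 stroke→J2  (C1 integral (e out))
#4 stroke→J1  (prefer integral on C2)
#0 stroke→J2  (J1 needs exactly one f-in)
#1 stroke→R1  (J2 needs exactly one f-in)

β0 →J2
β1 →R1
β2 →J2
β3 →J2
β4 →J1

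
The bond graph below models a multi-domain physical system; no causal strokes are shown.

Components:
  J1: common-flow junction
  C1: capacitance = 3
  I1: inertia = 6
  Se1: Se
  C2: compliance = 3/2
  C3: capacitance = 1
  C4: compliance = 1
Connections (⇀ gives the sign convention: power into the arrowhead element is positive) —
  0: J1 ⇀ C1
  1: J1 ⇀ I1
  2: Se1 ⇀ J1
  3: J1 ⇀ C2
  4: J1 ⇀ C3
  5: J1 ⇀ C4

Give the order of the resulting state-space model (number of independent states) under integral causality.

5  (C1, C2, C3, C4, I1 all integral)

#2 stroke→J1  (Se1 fixes effort; stroke away)
#0 stroke→J1  (C1: C, integral causality)
#1 stroke→I1  (prefer integral on I1)
#3 stroke→J1  (J1 flow already set via bond 1)
#4 stroke→J1  (1-jn J1 has f-setter on 1)
#5 stroke→J1  (J1 flow already set via bond 1)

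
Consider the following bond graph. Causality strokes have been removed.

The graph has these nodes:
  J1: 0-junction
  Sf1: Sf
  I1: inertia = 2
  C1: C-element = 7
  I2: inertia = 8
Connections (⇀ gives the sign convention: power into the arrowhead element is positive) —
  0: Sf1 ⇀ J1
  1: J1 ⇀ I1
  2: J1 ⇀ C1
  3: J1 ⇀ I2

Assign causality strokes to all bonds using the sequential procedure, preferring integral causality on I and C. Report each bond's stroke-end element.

β0 stroke at Sf1
β1 stroke at I1
β2 stroke at J1
β3 stroke at I2

b0 stroke at Sf1  (Sf1: flow source, stroke at near end)
b1 stroke at I1  (prefer integral on I1)
b2 stroke at J1  (prefer integral on C1)
b3 stroke at I2  (J1 effort already set via bond 2)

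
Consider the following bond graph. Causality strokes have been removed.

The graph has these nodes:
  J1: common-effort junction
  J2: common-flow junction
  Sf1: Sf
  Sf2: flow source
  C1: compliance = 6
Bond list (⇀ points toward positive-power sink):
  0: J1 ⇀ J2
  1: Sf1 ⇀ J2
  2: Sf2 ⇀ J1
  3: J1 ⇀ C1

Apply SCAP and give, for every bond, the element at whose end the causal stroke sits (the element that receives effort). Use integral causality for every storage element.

bond 0 stroke at J2
bond 1 stroke at Sf1
bond 2 stroke at Sf2
bond 3 stroke at J1

b1 stroke at Sf1  (Sf1: flow source, stroke at near end)
b2 stroke at Sf2  (source Sf2 imposes f)
b0 stroke at J2  (1-jn J2 has f-setter on 1)
b3 stroke at J1  (closing 0-jn rule on J1)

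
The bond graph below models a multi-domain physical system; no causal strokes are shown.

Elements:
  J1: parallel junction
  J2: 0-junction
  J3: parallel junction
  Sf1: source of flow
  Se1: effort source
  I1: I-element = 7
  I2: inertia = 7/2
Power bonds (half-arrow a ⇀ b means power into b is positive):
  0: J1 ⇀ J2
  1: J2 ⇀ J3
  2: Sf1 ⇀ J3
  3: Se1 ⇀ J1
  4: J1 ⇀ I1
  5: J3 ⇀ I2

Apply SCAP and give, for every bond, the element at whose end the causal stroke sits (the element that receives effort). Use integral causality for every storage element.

bond 0 →J2
bond 1 →J3
bond 2 →Sf1
bond 3 →J1
bond 4 →I1
bond 5 →I2

b2 stroke→Sf1  (Sf1 (Sf) sets flow on bond)
b3 stroke→J1  (Se1 fixes effort; stroke away)
b0 stroke→J2  (0-jn J1 has e-setter on 3)
b4 stroke→I1  (common-e at J1 fixed by 3)
b1 stroke→J3  (common-e at J2 fixed by 0)
b5 stroke→I2  (J3 effort already set via bond 1)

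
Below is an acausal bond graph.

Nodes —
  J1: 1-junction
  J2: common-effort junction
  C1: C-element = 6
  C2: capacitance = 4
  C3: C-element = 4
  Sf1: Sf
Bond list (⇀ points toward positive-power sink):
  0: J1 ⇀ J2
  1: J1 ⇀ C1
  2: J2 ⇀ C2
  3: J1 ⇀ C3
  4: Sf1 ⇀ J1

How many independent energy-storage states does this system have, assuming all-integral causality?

#4 stroke at Sf1  (Sf1 (Sf) sets flow on bond)
#0 stroke at J1  (common-f at J1 fixed by 4)
#1 stroke at J1  (J1 flow already set via bond 4)
#3 stroke at J1  (J1: bond 4 brought flow, rest push out)
#2 stroke at J2  (J2 needs exactly one e-in)

3  (C1, C2, C3 all integral)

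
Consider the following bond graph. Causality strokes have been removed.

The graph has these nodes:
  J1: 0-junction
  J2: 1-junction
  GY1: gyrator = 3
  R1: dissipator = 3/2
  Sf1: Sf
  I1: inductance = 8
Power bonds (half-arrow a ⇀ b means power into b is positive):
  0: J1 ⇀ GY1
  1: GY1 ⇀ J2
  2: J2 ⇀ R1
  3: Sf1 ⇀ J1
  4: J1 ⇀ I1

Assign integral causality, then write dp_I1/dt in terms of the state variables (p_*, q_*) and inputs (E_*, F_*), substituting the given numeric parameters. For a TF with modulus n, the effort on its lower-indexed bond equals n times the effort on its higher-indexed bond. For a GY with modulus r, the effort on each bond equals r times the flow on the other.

β3 stroke→Sf1  (Sf1 (Sf) sets flow on bond)
β4 stroke→I1  (prefer integral on I1)
β0 stroke→J1  (closing 0-jn rule on J1)
β1 stroke→J2  (GY GY1: same side as bond 0)
β2 stroke→R1  (J2: last free bond brings flow in)

dp_I1/dt = 6*F_Sf1 - 3*p_I1/4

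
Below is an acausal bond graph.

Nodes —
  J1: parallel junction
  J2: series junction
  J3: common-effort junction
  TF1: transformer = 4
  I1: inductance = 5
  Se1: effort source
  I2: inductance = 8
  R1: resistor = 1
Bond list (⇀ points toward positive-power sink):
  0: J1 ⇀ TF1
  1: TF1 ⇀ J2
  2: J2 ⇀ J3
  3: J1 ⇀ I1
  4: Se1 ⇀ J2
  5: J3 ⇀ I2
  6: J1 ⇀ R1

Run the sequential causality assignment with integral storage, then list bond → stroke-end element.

#4 stroke→J2  (source Se1 imposes e)
#3 stroke→I1  (I1 integral (f out))
#5 stroke→I2  (I2: I, integral causality)
#2 stroke→J3  (J3: last free bond brings effort in)
#1 stroke→J2  (J2 flow already set via bond 2)
#0 stroke→TF1  (TF1: transformer flips bond 1)
#6 stroke→J1  (J1 needs exactly one e-in)

bond 0 stroke at TF1
bond 1 stroke at J2
bond 2 stroke at J3
bond 3 stroke at I1
bond 4 stroke at J2
bond 5 stroke at I2
bond 6 stroke at J1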